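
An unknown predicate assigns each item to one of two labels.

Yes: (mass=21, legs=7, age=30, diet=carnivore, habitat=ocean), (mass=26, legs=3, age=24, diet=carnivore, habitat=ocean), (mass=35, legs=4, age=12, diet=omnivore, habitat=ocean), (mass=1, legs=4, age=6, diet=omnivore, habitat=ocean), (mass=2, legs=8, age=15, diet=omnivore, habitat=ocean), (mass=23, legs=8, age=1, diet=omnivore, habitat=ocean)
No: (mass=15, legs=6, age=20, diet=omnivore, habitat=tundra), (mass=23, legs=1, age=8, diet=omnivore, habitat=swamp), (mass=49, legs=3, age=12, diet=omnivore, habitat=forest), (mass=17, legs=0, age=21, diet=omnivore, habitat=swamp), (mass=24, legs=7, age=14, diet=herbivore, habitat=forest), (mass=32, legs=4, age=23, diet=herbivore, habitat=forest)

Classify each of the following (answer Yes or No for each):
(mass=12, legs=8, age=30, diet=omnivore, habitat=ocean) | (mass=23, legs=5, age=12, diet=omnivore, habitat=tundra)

One predicate separates the groups cleanly: habitat is ocean.
(mass=12, legs=8, age=30, diet=omnivore, habitat=ocean) → habitat is ocean → Yes.
(mass=23, legs=5, age=12, diet=omnivore, habitat=tundra) → habitat is tundra → No.

Yes, No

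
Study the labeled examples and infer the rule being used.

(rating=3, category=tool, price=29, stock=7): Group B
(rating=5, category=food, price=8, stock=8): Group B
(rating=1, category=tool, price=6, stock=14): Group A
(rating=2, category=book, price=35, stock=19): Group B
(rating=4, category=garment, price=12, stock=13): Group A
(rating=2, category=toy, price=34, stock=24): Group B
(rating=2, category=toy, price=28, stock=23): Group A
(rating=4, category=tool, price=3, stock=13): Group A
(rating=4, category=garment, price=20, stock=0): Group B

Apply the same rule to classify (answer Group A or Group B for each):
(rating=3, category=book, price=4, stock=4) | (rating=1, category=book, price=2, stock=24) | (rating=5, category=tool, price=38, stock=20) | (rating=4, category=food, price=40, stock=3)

One predicate separates the groups cleanly: stock ≥ 13 AND price ≤ 28.
(rating=3, category=book, price=4, stock=4): stock = 4, price = 4, fails the rule → Group B. (rating=1, category=book, price=2, stock=24): stock = 24, price = 2, passes → Group A. (rating=5, category=tool, price=38, stock=20): stock = 20, price = 38, fails the rule → Group B. (rating=4, category=food, price=40, stock=3): stock = 3, price = 40, fails the rule → Group B.

Group B, Group A, Group B, Group B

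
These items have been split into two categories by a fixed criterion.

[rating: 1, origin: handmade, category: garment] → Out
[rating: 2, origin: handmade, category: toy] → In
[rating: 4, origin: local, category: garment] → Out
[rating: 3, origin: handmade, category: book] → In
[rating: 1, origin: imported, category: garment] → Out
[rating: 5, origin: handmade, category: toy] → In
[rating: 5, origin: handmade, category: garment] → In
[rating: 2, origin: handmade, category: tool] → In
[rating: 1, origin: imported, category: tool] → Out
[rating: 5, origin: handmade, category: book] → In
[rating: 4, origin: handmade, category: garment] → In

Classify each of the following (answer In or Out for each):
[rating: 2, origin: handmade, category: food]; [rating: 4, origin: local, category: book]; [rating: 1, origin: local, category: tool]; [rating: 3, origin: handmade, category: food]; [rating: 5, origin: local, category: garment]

In, Out, Out, In, Out

The rule appears to be: origin is handmade AND rating ≥ 2.
[rating: 2, origin: handmade, category: food]: origin is handmade, rating = 2 — passes, so In.
[rating: 4, origin: local, category: book]: origin is local, rating = 4 — does not pass, so Out.
[rating: 1, origin: local, category: tool]: origin is local, rating = 1 — does not pass, so Out.
[rating: 3, origin: handmade, category: food]: origin is handmade, rating = 3 — passes, so In.
[rating: 5, origin: local, category: garment]: origin is local, rating = 5 — does not pass, so Out.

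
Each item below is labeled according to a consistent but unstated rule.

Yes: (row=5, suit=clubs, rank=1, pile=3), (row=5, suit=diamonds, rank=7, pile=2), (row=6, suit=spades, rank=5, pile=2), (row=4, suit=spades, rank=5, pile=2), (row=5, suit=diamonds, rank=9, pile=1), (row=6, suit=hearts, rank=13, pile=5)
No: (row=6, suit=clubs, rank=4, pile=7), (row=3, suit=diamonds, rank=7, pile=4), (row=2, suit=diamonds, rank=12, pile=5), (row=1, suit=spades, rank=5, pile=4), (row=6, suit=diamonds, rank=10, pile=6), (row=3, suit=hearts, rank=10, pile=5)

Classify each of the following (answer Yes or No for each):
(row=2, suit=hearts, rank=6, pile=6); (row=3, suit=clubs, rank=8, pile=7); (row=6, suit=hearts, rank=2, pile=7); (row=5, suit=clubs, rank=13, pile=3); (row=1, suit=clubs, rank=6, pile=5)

One predicate separates the groups cleanly: row ≥ 4 AND pile ≤ 5.
(row=2, suit=hearts, rank=6, pile=6): No (row = 2, pile = 6). (row=3, suit=clubs, rank=8, pile=7): No (row = 3, pile = 7). (row=6, suit=hearts, rank=2, pile=7): No (row = 6, pile = 7). (row=5, suit=clubs, rank=13, pile=3): Yes (row = 5, pile = 3). (row=1, suit=clubs, rank=6, pile=5): No (row = 1, pile = 5).

No, No, No, Yes, No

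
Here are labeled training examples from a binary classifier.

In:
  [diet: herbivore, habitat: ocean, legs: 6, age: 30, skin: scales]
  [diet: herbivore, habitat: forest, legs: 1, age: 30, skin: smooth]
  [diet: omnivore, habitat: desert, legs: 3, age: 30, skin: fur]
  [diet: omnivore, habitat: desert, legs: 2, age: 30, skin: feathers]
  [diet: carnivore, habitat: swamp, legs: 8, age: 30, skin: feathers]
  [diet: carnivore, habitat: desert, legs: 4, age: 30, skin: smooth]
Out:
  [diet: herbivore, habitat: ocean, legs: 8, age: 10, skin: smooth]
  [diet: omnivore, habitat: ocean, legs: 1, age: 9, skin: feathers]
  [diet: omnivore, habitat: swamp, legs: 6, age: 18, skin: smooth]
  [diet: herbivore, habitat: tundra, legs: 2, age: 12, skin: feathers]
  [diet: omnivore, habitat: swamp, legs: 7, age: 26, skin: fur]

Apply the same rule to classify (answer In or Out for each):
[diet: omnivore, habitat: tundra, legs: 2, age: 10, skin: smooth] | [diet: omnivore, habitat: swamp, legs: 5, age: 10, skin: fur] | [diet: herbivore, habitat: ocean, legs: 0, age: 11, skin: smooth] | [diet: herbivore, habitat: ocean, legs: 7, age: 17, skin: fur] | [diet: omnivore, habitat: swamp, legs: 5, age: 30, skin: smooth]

Out, Out, Out, Out, In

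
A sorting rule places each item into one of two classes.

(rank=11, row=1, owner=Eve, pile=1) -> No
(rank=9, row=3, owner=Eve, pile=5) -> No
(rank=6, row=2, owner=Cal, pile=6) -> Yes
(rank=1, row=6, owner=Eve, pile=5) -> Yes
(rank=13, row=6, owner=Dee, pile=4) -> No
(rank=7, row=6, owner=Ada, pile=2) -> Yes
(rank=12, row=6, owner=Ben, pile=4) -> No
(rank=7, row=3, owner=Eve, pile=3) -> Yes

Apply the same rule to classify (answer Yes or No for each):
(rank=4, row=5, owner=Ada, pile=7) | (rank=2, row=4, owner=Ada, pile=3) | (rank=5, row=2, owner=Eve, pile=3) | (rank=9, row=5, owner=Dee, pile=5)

Yes, Yes, Yes, No

Every 'Yes' example satisfies: rank ≤ 7. None of the 'No' examples do.
(rank=4, row=5, owner=Ada, pile=7): rank = 4, has this property → Yes. (rank=2, row=4, owner=Ada, pile=3): rank = 2, has this property → Yes. (rank=5, row=2, owner=Eve, pile=3): rank = 5, has this property → Yes. (rank=9, row=5, owner=Dee, pile=5): rank = 9, fails this test → No.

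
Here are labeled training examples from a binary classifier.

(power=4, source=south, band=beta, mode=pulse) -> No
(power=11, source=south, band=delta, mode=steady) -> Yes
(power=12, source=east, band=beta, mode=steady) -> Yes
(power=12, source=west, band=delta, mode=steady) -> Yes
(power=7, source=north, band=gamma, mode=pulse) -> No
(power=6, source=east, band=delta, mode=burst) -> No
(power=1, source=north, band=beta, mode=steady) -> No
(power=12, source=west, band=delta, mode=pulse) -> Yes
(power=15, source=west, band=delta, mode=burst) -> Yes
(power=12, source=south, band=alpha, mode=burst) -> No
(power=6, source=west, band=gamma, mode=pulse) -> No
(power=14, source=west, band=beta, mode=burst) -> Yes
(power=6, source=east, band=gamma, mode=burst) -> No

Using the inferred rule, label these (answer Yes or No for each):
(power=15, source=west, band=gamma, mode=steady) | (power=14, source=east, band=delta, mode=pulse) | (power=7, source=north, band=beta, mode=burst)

Yes, Yes, No

The distinguishing property — band is not alpha AND power ≥ 11 — holds for all the 'Yes' cases and none of the 'No' cases.
(power=15, source=west, band=gamma, mode=steady): band is gamma, power = 15, satisfies this → Yes.
(power=14, source=east, band=delta, mode=pulse): band is delta, power = 14, satisfies this → Yes.
(power=7, source=north, band=beta, mode=burst): band is beta, power = 7, fails this test → No.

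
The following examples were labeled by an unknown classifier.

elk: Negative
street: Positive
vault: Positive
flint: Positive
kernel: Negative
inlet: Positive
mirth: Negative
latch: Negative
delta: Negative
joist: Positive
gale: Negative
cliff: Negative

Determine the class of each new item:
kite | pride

Negative, Negative

Every 'Positive' example satisfies: ends with 't'. None of the 'Negative' examples do.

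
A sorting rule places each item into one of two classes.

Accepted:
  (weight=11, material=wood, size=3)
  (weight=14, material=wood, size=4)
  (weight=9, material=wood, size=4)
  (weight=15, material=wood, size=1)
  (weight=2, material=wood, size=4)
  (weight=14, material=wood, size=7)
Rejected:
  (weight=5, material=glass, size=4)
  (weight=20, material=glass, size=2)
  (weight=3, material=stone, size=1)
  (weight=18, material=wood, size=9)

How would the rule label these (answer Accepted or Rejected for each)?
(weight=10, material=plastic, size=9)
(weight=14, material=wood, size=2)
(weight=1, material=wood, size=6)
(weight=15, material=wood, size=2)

Rejected, Accepted, Accepted, Accepted

The simplest hypothesis consistent with all the labels is: material is wood AND size ≤ 7.
Rejected: (weight=10, material=plastic, size=9), since material is plastic, size = 9.
Accepted: (weight=14, material=wood, size=2), since material is wood, size = 2.
Accepted: (weight=1, material=wood, size=6), since material is wood, size = 6.
Accepted: (weight=15, material=wood, size=2), since material is wood, size = 2.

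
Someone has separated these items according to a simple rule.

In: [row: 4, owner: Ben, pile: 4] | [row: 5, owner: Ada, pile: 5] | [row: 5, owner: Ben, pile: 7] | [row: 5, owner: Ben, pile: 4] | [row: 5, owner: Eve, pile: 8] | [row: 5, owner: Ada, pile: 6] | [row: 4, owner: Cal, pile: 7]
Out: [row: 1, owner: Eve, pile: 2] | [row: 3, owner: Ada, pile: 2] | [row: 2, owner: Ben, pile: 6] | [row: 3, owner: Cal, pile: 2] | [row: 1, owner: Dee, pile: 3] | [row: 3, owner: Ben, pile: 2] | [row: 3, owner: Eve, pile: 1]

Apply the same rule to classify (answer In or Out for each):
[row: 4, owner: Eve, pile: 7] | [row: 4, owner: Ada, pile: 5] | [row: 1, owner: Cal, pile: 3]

In, In, Out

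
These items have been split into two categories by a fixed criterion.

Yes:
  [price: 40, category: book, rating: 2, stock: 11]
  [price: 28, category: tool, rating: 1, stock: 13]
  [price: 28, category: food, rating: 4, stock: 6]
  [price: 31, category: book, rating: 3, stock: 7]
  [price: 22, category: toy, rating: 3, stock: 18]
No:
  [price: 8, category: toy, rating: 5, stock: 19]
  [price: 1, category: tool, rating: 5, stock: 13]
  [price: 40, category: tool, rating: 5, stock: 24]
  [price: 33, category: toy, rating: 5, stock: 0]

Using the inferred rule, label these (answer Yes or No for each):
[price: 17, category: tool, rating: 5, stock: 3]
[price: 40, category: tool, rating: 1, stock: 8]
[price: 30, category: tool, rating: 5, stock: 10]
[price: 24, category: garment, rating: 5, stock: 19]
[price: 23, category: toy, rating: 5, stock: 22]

No, Yes, No, No, No

A rule that fits every label: rating ≤ 4 — true of each 'Yes' example, false of each 'No' one.
[price: 17, category: tool, rating: 5, stock: 3]: rating = 5 — lacks this property, so No.
[price: 40, category: tool, rating: 1, stock: 8]: rating = 1 — meets the rule, so Yes.
[price: 30, category: tool, rating: 5, stock: 10]: rating = 5 — lacks this property, so No.
[price: 24, category: garment, rating: 5, stock: 19]: rating = 5 — lacks this property, so No.
[price: 23, category: toy, rating: 5, stock: 22]: rating = 5 — lacks this property, so No.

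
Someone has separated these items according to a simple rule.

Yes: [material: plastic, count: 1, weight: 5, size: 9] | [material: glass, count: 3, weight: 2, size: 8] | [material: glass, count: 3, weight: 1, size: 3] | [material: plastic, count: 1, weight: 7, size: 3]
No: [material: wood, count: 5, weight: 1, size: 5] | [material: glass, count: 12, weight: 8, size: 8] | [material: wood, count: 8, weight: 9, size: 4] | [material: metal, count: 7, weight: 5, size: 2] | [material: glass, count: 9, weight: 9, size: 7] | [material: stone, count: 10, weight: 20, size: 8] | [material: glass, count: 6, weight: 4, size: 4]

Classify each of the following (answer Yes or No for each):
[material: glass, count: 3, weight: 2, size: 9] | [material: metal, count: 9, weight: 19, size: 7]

Rule: count ≤ 3. This holds for each 'Yes' example and fails for each 'No' one.
[material: glass, count: 3, weight: 2, size: 9] — count = 3, hence Yes.
[material: metal, count: 9, weight: 19, size: 7] — count = 9, hence No.

Yes, No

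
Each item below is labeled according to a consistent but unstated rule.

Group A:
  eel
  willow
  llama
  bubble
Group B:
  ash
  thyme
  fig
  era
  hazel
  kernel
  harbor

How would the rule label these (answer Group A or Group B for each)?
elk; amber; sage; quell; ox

Group B, Group B, Group B, Group A, Group B

All 'Group A' examples share one property — has a double letter — and every 'Group B' example lacks it.
elk → no doubled letter → Group B. amber → no doubled letter → Group B. sage → no doubled letter → Group B. quell → 'll' doubled → Group A. ox → no doubled letter → Group B.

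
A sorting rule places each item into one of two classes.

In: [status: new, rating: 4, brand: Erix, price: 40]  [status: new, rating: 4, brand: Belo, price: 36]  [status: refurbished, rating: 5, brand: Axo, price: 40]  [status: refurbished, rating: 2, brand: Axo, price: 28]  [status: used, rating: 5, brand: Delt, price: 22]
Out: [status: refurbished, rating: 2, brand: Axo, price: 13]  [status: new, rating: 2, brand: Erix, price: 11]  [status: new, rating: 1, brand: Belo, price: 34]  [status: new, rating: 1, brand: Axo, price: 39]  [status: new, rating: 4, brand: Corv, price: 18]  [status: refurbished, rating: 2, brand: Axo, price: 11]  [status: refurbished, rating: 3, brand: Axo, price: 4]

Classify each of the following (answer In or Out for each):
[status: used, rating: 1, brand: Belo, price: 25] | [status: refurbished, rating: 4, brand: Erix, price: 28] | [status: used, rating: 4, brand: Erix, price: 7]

Out, In, Out

The common property of the 'In' items is: price ≥ 22 AND rating ≥ 2. No 'Out' item has it.
[status: used, rating: 1, brand: Belo, price: 25] → price = 25, rating = 1 → Out. [status: refurbished, rating: 4, brand: Erix, price: 28] → price = 28, rating = 4 → In. [status: used, rating: 4, brand: Erix, price: 7] → price = 7, rating = 4 → Out.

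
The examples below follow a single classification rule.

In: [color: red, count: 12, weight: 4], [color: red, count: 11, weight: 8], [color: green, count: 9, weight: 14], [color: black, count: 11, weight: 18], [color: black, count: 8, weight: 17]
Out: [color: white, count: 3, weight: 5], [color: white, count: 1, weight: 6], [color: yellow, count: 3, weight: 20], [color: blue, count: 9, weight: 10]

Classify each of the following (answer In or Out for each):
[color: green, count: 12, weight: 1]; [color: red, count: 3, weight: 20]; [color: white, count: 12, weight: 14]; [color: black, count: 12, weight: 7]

Every 'In' example satisfies: count ≥ 8 AND weight ≠ 10. None of the 'Out' examples do.
In: [color: green, count: 12, weight: 1], since count = 12, weight = 1. Out: [color: red, count: 3, weight: 20], since count = 3, weight = 20. In: [color: white, count: 12, weight: 14], since count = 12, weight = 14. In: [color: black, count: 12, weight: 7], since count = 12, weight = 7.

In, Out, In, In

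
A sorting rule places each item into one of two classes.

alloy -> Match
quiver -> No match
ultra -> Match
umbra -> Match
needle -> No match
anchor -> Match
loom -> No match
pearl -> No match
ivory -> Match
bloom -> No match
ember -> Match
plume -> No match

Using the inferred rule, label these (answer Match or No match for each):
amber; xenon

Comparing the two groups points to one rule — starts with a vowel.
amber → starts with 'a' → Match.
xenon → starts with 'x' → No match.

Match, No match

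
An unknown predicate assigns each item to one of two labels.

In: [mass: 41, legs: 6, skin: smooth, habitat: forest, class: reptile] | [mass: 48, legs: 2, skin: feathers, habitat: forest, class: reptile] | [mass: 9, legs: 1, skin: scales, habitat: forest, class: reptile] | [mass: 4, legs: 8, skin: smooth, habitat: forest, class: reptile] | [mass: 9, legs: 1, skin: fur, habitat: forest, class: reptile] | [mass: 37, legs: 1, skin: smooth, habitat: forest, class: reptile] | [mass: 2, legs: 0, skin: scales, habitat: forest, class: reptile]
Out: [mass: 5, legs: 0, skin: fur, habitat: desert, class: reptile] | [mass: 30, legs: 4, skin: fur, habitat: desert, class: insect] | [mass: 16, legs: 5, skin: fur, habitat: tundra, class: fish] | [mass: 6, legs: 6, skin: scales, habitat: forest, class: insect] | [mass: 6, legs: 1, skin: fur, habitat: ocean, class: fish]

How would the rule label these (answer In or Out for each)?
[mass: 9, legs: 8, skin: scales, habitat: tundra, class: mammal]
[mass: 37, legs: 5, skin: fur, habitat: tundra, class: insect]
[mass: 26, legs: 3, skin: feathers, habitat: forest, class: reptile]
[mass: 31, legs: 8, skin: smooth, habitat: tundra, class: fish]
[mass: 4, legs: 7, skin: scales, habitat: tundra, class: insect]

Out, Out, In, Out, Out

Rule: habitat is forest AND class is reptile. This holds for each 'In' example and fails for each 'Out' one.
[mass: 9, legs: 8, skin: scales, habitat: tundra, class: mammal]: habitat is tundra, class is mammal, doesn't qualify → Out.
[mass: 37, legs: 5, skin: fur, habitat: tundra, class: insect]: habitat is tundra, class is insect, doesn't qualify → Out.
[mass: 26, legs: 3, skin: feathers, habitat: forest, class: reptile]: habitat is forest, class is reptile, checks out → In.
[mass: 31, legs: 8, skin: smooth, habitat: tundra, class: fish]: habitat is tundra, class is fish, doesn't qualify → Out.
[mass: 4, legs: 7, skin: scales, habitat: tundra, class: insect]: habitat is tundra, class is insect, doesn't qualify → Out.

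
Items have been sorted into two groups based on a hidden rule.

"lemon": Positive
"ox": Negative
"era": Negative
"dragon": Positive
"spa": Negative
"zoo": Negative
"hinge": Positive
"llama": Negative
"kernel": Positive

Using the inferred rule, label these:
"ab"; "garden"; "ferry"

Negative, Positive, Negative

The pattern is that an item is 'Positive' exactly when: contains 'n'.
"ab" — no 'n', hence Negative. "garden" — has 'n', hence Positive. "ferry" — no 'n', hence Negative.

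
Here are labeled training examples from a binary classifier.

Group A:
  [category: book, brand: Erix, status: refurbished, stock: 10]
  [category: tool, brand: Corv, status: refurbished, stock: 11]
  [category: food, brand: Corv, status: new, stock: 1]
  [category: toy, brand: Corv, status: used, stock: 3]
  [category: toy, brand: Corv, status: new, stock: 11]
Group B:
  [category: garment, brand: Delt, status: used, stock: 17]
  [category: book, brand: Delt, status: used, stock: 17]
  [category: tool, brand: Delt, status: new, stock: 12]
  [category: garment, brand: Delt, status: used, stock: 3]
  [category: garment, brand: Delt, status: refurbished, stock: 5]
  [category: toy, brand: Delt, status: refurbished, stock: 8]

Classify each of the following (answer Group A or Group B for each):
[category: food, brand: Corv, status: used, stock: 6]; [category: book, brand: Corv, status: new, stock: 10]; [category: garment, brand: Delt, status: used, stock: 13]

The pattern is that an item is 'Group A' exactly when: brand is not Delt.

Group A, Group A, Group B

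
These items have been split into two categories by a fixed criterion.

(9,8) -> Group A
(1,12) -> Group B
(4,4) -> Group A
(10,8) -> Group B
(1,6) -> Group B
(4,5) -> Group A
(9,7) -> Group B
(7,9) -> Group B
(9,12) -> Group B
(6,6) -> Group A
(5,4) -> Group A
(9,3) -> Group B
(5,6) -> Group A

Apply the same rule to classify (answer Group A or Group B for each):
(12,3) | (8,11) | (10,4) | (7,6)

Group B, Group B, Group B, Group A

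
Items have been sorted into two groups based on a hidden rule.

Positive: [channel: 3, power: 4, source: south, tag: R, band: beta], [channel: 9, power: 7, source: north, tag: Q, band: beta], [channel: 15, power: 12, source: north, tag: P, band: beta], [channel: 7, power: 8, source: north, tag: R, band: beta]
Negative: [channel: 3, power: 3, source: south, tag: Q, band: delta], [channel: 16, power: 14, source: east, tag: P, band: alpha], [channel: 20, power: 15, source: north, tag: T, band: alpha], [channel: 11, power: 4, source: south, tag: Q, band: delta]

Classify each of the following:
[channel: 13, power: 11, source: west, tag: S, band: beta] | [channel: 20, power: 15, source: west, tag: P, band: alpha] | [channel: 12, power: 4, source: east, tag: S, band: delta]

Positive, Negative, Negative

Every 'Positive' example satisfies: band is beta. None of the 'Negative' examples do.
[channel: 13, power: 11, source: west, tag: S, band: beta]: band is beta, satisfies this → Positive.
[channel: 20, power: 15, source: west, tag: P, band: alpha]: band is alpha, doesn't match → Negative.
[channel: 12, power: 4, source: east, tag: S, band: delta]: band is delta, doesn't match → Negative.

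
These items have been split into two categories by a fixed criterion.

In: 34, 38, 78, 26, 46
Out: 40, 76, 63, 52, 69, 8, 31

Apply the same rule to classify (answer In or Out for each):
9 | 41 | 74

The rule appears to be: ≡ 2 (mod 4).
9: 9 mod 4 = 1 — does not satisfy this, so Out. 41: 41 mod 4 = 1 — does not satisfy this, so Out. 74: 74 mod 4 = 2 — matches, so In.

Out, Out, In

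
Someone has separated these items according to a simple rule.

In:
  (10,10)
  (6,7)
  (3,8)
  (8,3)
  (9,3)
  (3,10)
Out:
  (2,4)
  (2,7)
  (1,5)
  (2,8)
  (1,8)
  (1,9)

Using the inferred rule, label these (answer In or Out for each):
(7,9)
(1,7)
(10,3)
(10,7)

In, Out, In, In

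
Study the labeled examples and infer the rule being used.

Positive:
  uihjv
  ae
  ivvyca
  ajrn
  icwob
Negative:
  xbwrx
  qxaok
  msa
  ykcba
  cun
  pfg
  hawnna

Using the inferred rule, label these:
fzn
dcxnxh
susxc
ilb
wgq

Looking at the examples, the only property every 'Positive' case has and every 'Negative' case lacks is: starts with a vowel.
fzn: Negative (starts with 'f').
dcxnxh: Negative (starts with 'd').
susxc: Negative (starts with 's').
ilb: Positive (starts with 'i').
wgq: Negative (starts with 'w').

Negative, Negative, Negative, Positive, Negative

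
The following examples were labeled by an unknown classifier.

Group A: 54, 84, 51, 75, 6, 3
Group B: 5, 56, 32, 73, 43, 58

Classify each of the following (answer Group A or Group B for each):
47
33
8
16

One predicate separates the groups cleanly: multiple of 3.
47 → 47 = 3·15 + 2 → Group B. 33 → 33 = 3·11 → Group A. 8 → 8 = 3·2 + 2 → Group B. 16 → 16 = 3·5 + 1 → Group B.

Group B, Group A, Group B, Group B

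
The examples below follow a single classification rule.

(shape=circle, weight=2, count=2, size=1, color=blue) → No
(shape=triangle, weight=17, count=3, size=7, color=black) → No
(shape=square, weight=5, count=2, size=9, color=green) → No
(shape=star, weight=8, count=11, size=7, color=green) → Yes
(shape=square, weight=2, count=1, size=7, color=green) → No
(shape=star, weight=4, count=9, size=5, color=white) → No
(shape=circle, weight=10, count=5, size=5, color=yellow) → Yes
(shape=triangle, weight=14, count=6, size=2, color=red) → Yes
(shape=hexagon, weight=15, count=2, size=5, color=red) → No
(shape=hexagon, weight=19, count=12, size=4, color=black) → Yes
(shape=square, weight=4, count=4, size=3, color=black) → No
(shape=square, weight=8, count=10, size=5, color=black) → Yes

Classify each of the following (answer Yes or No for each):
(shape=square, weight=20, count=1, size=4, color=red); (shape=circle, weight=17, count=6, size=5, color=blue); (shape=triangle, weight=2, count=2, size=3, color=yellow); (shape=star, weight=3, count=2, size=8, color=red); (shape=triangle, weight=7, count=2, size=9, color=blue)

Every 'Yes' example satisfies: weight ≥ 5 AND count ≥ 4. None of the 'No' examples do.
(shape=square, weight=20, count=1, size=4, color=red): No (weight = 20, count = 1). (shape=circle, weight=17, count=6, size=5, color=blue): Yes (weight = 17, count = 6). (shape=triangle, weight=2, count=2, size=3, color=yellow): No (weight = 2, count = 2). (shape=star, weight=3, count=2, size=8, color=red): No (weight = 3, count = 2). (shape=triangle, weight=7, count=2, size=9, color=blue): No (weight = 7, count = 2).

No, Yes, No, No, No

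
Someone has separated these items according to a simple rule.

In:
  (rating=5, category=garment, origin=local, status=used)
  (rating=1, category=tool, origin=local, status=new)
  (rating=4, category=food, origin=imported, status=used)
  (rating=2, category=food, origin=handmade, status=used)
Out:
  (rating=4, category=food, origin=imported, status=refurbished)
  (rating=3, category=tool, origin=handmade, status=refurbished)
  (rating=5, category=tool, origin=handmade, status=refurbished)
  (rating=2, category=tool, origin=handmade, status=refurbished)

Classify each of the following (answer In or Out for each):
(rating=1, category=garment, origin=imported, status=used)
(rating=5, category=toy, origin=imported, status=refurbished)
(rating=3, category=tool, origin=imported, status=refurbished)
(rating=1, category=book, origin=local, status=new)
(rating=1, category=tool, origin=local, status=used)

In, Out, Out, In, In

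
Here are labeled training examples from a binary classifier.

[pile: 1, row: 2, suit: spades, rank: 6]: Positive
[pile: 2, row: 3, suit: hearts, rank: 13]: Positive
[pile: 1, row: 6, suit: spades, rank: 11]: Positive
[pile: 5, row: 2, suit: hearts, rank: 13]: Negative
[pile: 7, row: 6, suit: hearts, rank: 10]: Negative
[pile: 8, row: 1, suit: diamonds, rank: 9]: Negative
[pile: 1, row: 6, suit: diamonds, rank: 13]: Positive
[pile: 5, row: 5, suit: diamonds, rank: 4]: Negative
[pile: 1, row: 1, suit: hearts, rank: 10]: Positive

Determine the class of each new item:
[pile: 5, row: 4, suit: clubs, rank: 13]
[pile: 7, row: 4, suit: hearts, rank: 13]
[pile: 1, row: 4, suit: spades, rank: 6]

The distinguishing property — pile ≤ 2 — holds for all the 'Positive' cases and none of the 'Negative' cases.
[pile: 5, row: 4, suit: clubs, rank: 13]: pile = 5, fails the rule → Negative.
[pile: 7, row: 4, suit: hearts, rank: 13]: pile = 7, fails the rule → Negative.
[pile: 1, row: 4, suit: spades, rank: 6]: pile = 1, matches → Positive.

Negative, Negative, Positive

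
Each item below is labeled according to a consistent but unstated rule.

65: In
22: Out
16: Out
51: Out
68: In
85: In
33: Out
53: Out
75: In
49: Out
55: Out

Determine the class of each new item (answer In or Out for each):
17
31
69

Out, Out, In

All 'In' examples share one property — at least 65 — and every 'Out' example lacks it.
17: 17 < 65, doesn't match → Out.
31: 31 < 65, doesn't match → Out.
69: 69 ≥ 65, meets the rule → In.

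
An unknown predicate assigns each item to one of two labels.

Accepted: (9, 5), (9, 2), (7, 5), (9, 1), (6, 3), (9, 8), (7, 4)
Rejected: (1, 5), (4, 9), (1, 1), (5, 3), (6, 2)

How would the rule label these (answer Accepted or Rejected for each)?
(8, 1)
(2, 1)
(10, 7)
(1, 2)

The rule appears to be: first > second AND sum ≥ 9.
(8, 1): 8 > 1, 8+1 = 9 — fits, so Accepted. (2, 1): 2 > 1, 2+1 = 3 — lacks this property, so Rejected. (10, 7): 10 > 7, 10+7 = 17 — fits, so Accepted. (1, 2): 1 < 2, 1+2 = 3 — lacks this property, so Rejected.

Accepted, Rejected, Accepted, Rejected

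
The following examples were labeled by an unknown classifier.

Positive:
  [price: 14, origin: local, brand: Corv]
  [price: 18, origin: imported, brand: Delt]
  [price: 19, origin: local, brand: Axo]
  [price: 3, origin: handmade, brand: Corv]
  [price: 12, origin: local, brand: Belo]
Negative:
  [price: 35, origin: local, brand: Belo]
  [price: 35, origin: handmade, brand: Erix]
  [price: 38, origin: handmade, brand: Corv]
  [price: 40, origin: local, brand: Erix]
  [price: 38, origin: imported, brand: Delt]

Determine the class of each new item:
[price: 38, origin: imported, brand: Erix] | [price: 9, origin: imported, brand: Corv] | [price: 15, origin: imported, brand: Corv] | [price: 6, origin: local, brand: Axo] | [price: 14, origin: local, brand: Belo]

The classifier is using: price ≤ 19.
[price: 38, origin: imported, brand: Erix]: Negative (price = 38).
[price: 9, origin: imported, brand: Corv]: Positive (price = 9).
[price: 15, origin: imported, brand: Corv]: Positive (price = 15).
[price: 6, origin: local, brand: Axo]: Positive (price = 6).
[price: 14, origin: local, brand: Belo]: Positive (price = 14).

Negative, Positive, Positive, Positive, Positive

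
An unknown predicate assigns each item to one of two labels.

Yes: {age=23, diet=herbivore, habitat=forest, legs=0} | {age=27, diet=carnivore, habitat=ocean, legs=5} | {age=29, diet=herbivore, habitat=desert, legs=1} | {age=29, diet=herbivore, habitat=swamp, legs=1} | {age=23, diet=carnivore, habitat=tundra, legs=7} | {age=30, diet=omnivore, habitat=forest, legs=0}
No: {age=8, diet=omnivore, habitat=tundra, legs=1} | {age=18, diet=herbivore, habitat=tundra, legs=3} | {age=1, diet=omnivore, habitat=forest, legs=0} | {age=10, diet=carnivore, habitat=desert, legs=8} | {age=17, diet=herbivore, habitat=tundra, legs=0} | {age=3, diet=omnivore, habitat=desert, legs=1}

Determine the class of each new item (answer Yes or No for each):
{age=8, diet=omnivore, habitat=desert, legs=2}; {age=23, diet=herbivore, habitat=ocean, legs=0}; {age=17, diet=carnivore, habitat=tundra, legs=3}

No, Yes, No

A rule that fits every label: age ≥ 23 — true of each 'Yes' example, false of each 'No' one.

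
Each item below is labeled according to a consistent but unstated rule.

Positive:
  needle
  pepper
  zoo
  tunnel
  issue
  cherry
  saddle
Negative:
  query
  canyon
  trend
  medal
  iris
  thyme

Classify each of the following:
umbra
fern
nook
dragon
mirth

Every 'Positive' example satisfies: has a double letter. None of the 'Negative' examples do.
umbra: Negative (no doubled letter).
fern: Negative (no doubled letter).
nook: Positive ('oo' doubled).
dragon: Negative (no doubled letter).
mirth: Negative (no doubled letter).

Negative, Negative, Positive, Negative, Negative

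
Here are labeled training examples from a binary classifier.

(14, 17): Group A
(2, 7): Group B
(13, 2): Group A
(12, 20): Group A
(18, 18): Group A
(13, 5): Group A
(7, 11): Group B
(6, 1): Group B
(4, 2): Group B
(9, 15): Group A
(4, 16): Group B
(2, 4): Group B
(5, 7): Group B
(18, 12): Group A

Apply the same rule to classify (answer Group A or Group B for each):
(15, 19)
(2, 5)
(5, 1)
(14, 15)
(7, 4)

Group A, Group B, Group B, Group A, Group B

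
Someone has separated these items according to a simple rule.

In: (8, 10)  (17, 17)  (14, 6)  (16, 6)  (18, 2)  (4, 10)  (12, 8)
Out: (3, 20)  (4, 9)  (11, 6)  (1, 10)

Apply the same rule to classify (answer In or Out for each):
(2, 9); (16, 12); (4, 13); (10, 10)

Out, In, Out, In

Comparing the two groups points to one rule — sum is even.
(2, 9) → 2+9 = 11 → Out.
(16, 12) → 16+12 = 28 → In.
(4, 13) → 4+13 = 17 → Out.
(10, 10) → 10+10 = 20 → In.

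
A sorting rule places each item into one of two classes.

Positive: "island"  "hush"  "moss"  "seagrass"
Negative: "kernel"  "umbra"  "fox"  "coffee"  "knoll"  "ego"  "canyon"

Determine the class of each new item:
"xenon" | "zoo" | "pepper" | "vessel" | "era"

Checking candidate rules against both groups, what survives is: contains 's'.
Negative: "xenon", since no 's'.
Negative: "zoo", since no 's'.
Negative: "pepper", since no 's'.
Positive: "vessel", since has 's'.
Negative: "era", since no 's'.

Negative, Negative, Negative, Positive, Negative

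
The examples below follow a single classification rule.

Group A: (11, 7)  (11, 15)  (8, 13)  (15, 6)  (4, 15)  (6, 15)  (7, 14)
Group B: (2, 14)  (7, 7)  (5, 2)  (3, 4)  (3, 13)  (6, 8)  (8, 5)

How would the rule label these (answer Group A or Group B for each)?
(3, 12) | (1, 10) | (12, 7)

Group B, Group B, Group A

The rule appears to be: sum ≥ 18.
(3, 12): Group B (3+12 = 15).
(1, 10): Group B (1+10 = 11).
(12, 7): Group A (12+7 = 19).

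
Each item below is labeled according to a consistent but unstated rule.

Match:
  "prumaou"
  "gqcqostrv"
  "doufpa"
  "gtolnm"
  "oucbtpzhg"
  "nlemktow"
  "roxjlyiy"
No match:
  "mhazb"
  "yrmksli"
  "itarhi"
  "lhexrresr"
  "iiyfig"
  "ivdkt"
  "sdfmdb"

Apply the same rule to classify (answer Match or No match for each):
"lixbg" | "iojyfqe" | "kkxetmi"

No match, Match, No match

Rule: contains 'o'. This holds for each 'Match' example and fails for each 'No match' one.
"lixbg" — no 'o', hence No match. "iojyfqe" — has 'o', hence Match. "kkxetmi" — no 'o', hence No match.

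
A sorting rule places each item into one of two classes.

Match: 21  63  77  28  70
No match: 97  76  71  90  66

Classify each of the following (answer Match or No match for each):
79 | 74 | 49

No match, No match, Match

One predicate separates the groups cleanly: multiple of 7.
79 — 79 = 7·11 + 2, hence No match. 74 — 74 = 7·10 + 4, hence No match. 49 — 49 = 7·7, hence Match.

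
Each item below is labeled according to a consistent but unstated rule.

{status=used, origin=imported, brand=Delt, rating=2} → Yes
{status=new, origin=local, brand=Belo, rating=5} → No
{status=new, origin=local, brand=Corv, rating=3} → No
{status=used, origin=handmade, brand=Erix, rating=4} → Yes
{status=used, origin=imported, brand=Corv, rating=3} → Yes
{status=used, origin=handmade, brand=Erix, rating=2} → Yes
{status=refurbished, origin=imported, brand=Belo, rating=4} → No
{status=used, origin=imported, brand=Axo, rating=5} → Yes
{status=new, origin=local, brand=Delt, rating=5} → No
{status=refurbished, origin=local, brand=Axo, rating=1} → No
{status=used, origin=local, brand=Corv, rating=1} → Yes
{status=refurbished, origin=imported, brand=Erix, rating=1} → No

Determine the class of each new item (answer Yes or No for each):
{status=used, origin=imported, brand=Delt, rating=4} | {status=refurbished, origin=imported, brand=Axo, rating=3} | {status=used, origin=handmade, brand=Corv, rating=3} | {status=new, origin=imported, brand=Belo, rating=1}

Rule: status is used. This holds for each 'Yes' example and fails for each 'No' one.
{status=used, origin=imported, brand=Delt, rating=4} → status is used → Yes.
{status=refurbished, origin=imported, brand=Axo, rating=3} → status is refurbished → No.
{status=used, origin=handmade, brand=Corv, rating=3} → status is used → Yes.
{status=new, origin=imported, brand=Belo, rating=1} → status is new → No.

Yes, No, Yes, No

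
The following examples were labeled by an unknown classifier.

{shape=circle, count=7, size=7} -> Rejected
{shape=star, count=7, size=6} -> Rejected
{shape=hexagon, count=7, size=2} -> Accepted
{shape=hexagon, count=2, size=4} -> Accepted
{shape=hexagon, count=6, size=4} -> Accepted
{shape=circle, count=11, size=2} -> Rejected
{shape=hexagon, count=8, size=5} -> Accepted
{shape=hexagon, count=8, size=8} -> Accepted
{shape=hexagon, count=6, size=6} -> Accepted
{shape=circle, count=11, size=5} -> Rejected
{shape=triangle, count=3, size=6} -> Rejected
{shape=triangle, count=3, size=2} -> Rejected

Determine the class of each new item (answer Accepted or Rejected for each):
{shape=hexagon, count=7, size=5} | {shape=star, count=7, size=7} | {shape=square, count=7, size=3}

Accepted, Rejected, Rejected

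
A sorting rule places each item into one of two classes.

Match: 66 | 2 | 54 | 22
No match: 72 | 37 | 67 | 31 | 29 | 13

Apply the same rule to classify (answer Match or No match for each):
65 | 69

No match, No match

Every 'Match' example satisfies: ≡ 2 (mod 4). None of the 'No match' examples do.
65: 65 mod 4 = 1 — doesn't match, so No match.
69: 69 mod 4 = 1 — doesn't match, so No match.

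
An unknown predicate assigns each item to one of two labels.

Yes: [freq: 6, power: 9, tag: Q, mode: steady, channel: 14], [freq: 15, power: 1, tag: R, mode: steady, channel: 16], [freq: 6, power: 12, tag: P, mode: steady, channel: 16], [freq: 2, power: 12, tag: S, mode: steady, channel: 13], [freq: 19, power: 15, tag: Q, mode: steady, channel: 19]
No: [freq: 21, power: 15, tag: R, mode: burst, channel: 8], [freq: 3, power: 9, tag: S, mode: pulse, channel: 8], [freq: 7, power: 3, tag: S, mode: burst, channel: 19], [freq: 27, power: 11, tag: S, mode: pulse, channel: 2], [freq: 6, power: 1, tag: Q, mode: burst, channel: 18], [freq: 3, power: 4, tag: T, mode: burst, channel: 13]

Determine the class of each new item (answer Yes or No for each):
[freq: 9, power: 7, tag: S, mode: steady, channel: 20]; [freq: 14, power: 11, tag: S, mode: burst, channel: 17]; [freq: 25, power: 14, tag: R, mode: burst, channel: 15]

Comparing the two groups points to one rule — mode is steady.
[freq: 9, power: 7, tag: S, mode: steady, channel: 20]: mode is steady, meets the rule → Yes.
[freq: 14, power: 11, tag: S, mode: burst, channel: 17]: mode is burst, fails this test → No.
[freq: 25, power: 14, tag: R, mode: burst, channel: 15]: mode is burst, fails this test → No.

Yes, No, No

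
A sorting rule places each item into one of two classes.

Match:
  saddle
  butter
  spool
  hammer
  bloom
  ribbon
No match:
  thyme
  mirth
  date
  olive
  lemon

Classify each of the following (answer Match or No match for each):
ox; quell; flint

No match, Match, No match

The common property of the 'Match' items is: has a double letter. No 'No match' item has it.
ox → no doubled letter → No match.
quell → 'll' doubled → Match.
flint → no doubled letter → No match.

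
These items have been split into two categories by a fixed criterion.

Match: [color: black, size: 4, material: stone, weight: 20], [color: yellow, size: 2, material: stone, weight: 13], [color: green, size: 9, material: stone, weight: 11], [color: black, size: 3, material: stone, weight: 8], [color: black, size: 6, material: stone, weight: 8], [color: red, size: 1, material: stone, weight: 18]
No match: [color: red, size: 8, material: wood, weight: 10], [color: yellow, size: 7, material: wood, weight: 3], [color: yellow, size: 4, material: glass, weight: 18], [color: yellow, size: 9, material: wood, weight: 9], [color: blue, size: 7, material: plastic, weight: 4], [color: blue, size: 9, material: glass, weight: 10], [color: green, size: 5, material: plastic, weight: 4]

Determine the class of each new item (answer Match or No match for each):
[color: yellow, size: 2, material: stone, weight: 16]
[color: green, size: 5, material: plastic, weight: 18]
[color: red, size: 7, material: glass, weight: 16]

Match, No match, No match

The rule appears to be: material is stone.
[color: yellow, size: 2, material: stone, weight: 16]: material is stone, has this property → Match.
[color: green, size: 5, material: plastic, weight: 18]: material is plastic, fails this test → No match.
[color: red, size: 7, material: glass, weight: 16]: material is glass, fails this test → No match.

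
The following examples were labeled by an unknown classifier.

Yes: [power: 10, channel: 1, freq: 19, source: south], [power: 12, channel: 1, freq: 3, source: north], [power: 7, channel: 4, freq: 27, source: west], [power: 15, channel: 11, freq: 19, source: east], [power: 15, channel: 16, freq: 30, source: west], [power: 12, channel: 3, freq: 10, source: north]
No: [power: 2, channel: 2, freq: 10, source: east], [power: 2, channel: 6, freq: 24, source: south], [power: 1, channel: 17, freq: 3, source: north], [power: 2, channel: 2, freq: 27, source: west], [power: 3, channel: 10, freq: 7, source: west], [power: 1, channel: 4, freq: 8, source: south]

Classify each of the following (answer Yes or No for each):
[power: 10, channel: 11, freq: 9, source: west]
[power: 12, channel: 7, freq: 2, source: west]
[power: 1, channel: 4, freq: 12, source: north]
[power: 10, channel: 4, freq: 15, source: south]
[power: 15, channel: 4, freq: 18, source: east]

A rule that fits every label: power ≥ 7 — true of each 'Yes' example, false of each 'No' one.

Yes, Yes, No, Yes, Yes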